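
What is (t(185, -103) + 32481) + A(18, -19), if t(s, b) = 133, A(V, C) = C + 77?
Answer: 32672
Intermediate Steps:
A(V, C) = 77 + C
(t(185, -103) + 32481) + A(18, -19) = (133 + 32481) + (77 - 19) = 32614 + 58 = 32672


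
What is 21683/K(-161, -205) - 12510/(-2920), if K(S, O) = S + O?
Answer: -2936785/53436 ≈ -54.959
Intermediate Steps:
K(S, O) = O + S
21683/K(-161, -205) - 12510/(-2920) = 21683/(-205 - 161) - 12510/(-2920) = 21683/(-366) - 12510*(-1/2920) = 21683*(-1/366) + 1251/292 = -21683/366 + 1251/292 = -2936785/53436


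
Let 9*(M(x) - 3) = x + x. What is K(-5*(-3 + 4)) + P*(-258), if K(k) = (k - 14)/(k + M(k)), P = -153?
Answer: 1105443/28 ≈ 39480.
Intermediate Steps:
M(x) = 3 + 2*x/9 (M(x) = 3 + (x + x)/9 = 3 + (2*x)/9 = 3 + 2*x/9)
K(k) = (-14 + k)/(3 + 11*k/9) (K(k) = (k - 14)/(k + (3 + 2*k/9)) = (-14 + k)/(3 + 11*k/9))
K(-5*(-3 + 4)) + P*(-258) = 9*(-14 - 5*(-3 + 4))/(27 + 11*(-5*(-3 + 4))) - 153*(-258) = 9*(-14 - 5*1)/(27 + 11*(-5*1)) + 39474 = 9*(-14 - 5)/(27 + 11*(-5)) + 39474 = 9*(-19)/(27 - 55) + 39474 = 9*(-19)/(-28) + 39474 = 9*(-1/28)*(-19) + 39474 = 171/28 + 39474 = 1105443/28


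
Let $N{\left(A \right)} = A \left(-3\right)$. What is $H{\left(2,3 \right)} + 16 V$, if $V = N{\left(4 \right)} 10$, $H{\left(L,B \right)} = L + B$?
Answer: $-1915$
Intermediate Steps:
$N{\left(A \right)} = - 3 A$
$H{\left(L,B \right)} = B + L$
$V = -120$ ($V = \left(-3\right) 4 \cdot 10 = \left(-12\right) 10 = -120$)
$H{\left(2,3 \right)} + 16 V = \left(3 + 2\right) + 16 \left(-120\right) = 5 - 1920 = -1915$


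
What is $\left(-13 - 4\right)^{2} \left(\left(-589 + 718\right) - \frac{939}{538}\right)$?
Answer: $\frac{19785807}{538} \approx 36777.0$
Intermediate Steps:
$\left(-13 - 4\right)^{2} \left(\left(-589 + 718\right) - \frac{939}{538}\right) = \left(-17\right)^{2} \left(129 - \frac{939}{538}\right) = 289 \left(129 - \frac{939}{538}\right) = 289 \cdot \frac{68463}{538} = \frac{19785807}{538}$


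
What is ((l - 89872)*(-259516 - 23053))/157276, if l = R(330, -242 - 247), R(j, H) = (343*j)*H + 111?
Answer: 2237933199257/22468 ≈ 9.9605e+7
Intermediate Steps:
R(j, H) = 111 + 343*H*j (R(j, H) = 343*H*j + 111 = 111 + 343*H*j)
l = -55349799 (l = 111 + 343*(-242 - 247)*330 = 111 + 343*(-489)*330 = 111 - 55349910 = -55349799)
((l - 89872)*(-259516 - 23053))/157276 = ((-55349799 - 89872)*(-259516 - 23053))/157276 = -55439671*(-282569)*(1/157276) = 15665532394799*(1/157276) = 2237933199257/22468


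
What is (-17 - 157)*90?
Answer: -15660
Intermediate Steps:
(-17 - 157)*90 = -174*90 = -15660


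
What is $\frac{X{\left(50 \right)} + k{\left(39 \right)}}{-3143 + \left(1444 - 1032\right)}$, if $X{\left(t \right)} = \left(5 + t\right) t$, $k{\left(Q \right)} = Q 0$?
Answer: $- \frac{2750}{2731} \approx -1.007$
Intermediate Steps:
$k{\left(Q \right)} = 0$
$X{\left(t \right)} = t \left(5 + t\right)$
$\frac{X{\left(50 \right)} + k{\left(39 \right)}}{-3143 + \left(1444 - 1032\right)} = \frac{50 \left(5 + 50\right) + 0}{-3143 + \left(1444 - 1032\right)} = \frac{50 \cdot 55 + 0}{-3143 + 412} = \frac{2750 + 0}{-2731} = 2750 \left(- \frac{1}{2731}\right) = - \frac{2750}{2731}$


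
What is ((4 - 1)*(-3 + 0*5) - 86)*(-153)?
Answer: 14535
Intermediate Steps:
((4 - 1)*(-3 + 0*5) - 86)*(-153) = (3*(-3 + 0) - 86)*(-153) = (3*(-3) - 86)*(-153) = (-9 - 86)*(-153) = -95*(-153) = 14535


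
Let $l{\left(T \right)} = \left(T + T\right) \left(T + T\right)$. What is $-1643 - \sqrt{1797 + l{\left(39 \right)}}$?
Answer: $-1643 - \sqrt{7881} \approx -1731.8$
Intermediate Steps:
$l{\left(T \right)} = 4 T^{2}$ ($l{\left(T \right)} = 2 T 2 T = 4 T^{2}$)
$-1643 - \sqrt{1797 + l{\left(39 \right)}} = -1643 - \sqrt{1797 + 4 \cdot 39^{2}} = -1643 - \sqrt{1797 + 4 \cdot 1521} = -1643 - \sqrt{1797 + 6084} = -1643 - \sqrt{7881}$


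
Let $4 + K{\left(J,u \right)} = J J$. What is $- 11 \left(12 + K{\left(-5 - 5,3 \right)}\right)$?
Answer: $-1188$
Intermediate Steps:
$K{\left(J,u \right)} = -4 + J^{2}$ ($K{\left(J,u \right)} = -4 + J J = -4 + J^{2}$)
$- 11 \left(12 + K{\left(-5 - 5,3 \right)}\right) = - 11 \left(12 - \left(4 - \left(-5 - 5\right)^{2}\right)\right) = - 11 \left(12 - \left(4 - \left(-10\right)^{2}\right)\right) = - 11 \left(12 + \left(-4 + 100\right)\right) = - 11 \left(12 + 96\right) = \left(-11\right) 108 = -1188$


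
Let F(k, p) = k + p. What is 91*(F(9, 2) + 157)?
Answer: 15288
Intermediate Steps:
91*(F(9, 2) + 157) = 91*((9 + 2) + 157) = 91*(11 + 157) = 91*168 = 15288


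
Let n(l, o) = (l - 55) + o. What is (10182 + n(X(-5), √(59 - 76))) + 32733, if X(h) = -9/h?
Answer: 214309/5 + I*√17 ≈ 42862.0 + 4.1231*I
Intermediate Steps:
n(l, o) = -55 + l + o (n(l, o) = (-55 + l) + o = -55 + l + o)
(10182 + n(X(-5), √(59 - 76))) + 32733 = (10182 + (-55 - 9/(-5) + √(59 - 76))) + 32733 = (10182 + (-55 - 9*(-⅕) + √(-17))) + 32733 = (10182 + (-55 + 9/5 + I*√17)) + 32733 = (10182 + (-266/5 + I*√17)) + 32733 = (50644/5 + I*√17) + 32733 = 214309/5 + I*√17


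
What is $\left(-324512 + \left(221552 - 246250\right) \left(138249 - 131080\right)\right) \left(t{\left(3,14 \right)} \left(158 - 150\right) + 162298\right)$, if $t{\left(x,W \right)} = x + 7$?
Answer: $-28803336119172$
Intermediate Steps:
$t{\left(x,W \right)} = 7 + x$
$\left(-324512 + \left(221552 - 246250\right) \left(138249 - 131080\right)\right) \left(t{\left(3,14 \right)} \left(158 - 150\right) + 162298\right) = \left(-324512 + \left(221552 - 246250\right) \left(138249 - 131080\right)\right) \left(\left(7 + 3\right) \left(158 - 150\right) + 162298\right) = \left(-324512 - 177059962\right) \left(10 \cdot 8 + 162298\right) = \left(-324512 - 177059962\right) \left(80 + 162298\right) = \left(-177384474\right) 162378 = -28803336119172$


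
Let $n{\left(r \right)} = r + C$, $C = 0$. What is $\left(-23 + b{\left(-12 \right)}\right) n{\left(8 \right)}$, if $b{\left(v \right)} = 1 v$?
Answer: $-280$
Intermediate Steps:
$b{\left(v \right)} = v$
$n{\left(r \right)} = r$ ($n{\left(r \right)} = r + 0 = r$)
$\left(-23 + b{\left(-12 \right)}\right) n{\left(8 \right)} = \left(-23 - 12\right) 8 = \left(-35\right) 8 = -280$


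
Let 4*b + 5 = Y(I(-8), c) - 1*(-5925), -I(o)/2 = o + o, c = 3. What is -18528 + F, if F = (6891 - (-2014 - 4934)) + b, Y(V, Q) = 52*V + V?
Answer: -2785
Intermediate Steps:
I(o) = -4*o (I(o) = -2*(o + o) = -4*o)
Y(V, Q) = 53*V
b = 1904 (b = -5/4 + (53*(-4*(-8)) - 1*(-5925))/4 = -5/4 + (53*32 + 5925)/4 = -5/4 + (1696 + 5925)/4 = -5/4 + (¼)*7621 = -5/4 + 7621/4 = 1904)
F = 15743 (F = (6891 - (-2014 - 4934)) + 1904 = (6891 - 1*(-6948)) + 1904 = (6891 + 6948) + 1904 = 13839 + 1904 = 15743)
-18528 + F = -18528 + 15743 = -2785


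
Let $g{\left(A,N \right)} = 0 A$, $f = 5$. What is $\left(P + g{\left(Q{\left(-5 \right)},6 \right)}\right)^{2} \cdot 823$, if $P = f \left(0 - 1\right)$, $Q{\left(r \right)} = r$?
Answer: $20575$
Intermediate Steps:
$g{\left(A,N \right)} = 0$
$P = -5$ ($P = 5 \left(0 - 1\right) = 5 \left(-1\right) = -5$)
$\left(P + g{\left(Q{\left(-5 \right)},6 \right)}\right)^{2} \cdot 823 = \left(-5 + 0\right)^{2} \cdot 823 = \left(-5\right)^{2} \cdot 823 = 25 \cdot 823 = 20575$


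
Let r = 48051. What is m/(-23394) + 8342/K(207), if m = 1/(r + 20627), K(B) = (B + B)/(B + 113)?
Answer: 31078725628157/4819959396 ≈ 6447.9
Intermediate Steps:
K(B) = 2*B/(113 + B) (K(B) = (2*B)/(113 + B) = 2*B/(113 + B))
m = 1/68678 (m = 1/(48051 + 20627) = 1/68678 ≈ 1.4561e-5)
m/(-23394) + 8342/K(207) = (1/68678)/(-23394) + 8342/((2*207/(113 + 207))) = (1/68678)*(-1/23394) + 8342/((2*207/320)) = -1/1606653132 + 8342/((2*207*(1/320))) = -1/1606653132 + 8342/(207/160) = -1/1606653132 + 8342*(160/207) = -1/1606653132 + 1334720/207 = 31078725628157/4819959396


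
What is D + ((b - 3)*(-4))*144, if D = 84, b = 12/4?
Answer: 84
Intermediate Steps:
b = 3 (b = 12*(1/4) = 3)
D + ((b - 3)*(-4))*144 = 84 + ((3 - 3)*(-4))*144 = 84 + (0*(-4))*144 = 84 + 0*144 = 84 + 0 = 84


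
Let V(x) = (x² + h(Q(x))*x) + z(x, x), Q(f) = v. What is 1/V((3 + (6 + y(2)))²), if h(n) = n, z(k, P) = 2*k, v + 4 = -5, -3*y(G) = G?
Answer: 81/351250 ≈ 0.00023061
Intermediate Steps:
y(G) = -G/3
v = -9 (v = -4 - 5 = -9)
Q(f) = -9
V(x) = x² - 7*x (V(x) = (x² - 9*x) + 2*x = x² - 7*x)
1/V((3 + (6 + y(2)))²) = 1/((3 + (6 - ⅓*2))²*(-7 + (3 + (6 - ⅓*2))²)) = 1/((3 + (6 - ⅔))²*(-7 + (3 + (6 - ⅔))²)) = 1/((3 + 16/3)²*(-7 + (3 + 16/3)²)) = 1/((25/3)²*(-7 + (25/3)²)) = 1/(625*(-7 + 625/9)/9) = 1/((625/9)*(562/9)) = 1/(351250/81) = 81/351250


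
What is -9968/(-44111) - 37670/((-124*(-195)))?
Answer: -142063513/106660398 ≈ -1.3319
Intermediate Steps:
-9968/(-44111) - 37670/((-124*(-195))) = -9968*(-1/44111) - 37670/24180 = 9968/44111 - 37670*1/24180 = 9968/44111 - 3767/2418 = -142063513/106660398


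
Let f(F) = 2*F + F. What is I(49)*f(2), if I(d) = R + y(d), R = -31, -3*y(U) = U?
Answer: -284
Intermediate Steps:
y(U) = -U/3
I(d) = -31 - d/3
f(F) = 3*F
I(49)*f(2) = (-31 - ⅓*49)*(3*2) = (-31 - 49/3)*6 = -142/3*6 = -284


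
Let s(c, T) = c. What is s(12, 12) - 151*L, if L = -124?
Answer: 18736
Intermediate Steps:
s(12, 12) - 151*L = 12 - 151*(-124) = 12 + 18724 = 18736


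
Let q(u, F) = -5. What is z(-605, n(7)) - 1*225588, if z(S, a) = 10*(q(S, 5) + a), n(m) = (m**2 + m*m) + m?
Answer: -224588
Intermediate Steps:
n(m) = m + 2*m**2 (n(m) = (m**2 + m**2) + m = 2*m**2 + m = m + 2*m**2)
z(S, a) = -50 + 10*a (z(S, a) = 10*(-5 + a) = -50 + 10*a)
z(-605, n(7)) - 1*225588 = (-50 + 10*(7*(1 + 2*7))) - 1*225588 = (-50 + 10*(7*(1 + 14))) - 225588 = (-50 + 10*(7*15)) - 225588 = (-50 + 10*105) - 225588 = (-50 + 1050) - 225588 = 1000 - 225588 = -224588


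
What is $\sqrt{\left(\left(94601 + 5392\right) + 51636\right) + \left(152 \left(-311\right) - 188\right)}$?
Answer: $\sqrt{104169} \approx 322.75$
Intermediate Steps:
$\sqrt{\left(\left(94601 + 5392\right) + 51636\right) + \left(152 \left(-311\right) - 188\right)} = \sqrt{\left(99993 + 51636\right) - 47460} = \sqrt{151629 - 47460} = \sqrt{104169}$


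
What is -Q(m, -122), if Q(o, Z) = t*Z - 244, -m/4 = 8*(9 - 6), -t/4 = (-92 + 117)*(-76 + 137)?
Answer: -743956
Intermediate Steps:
t = -6100 (t = -4*(-92 + 117)*(-76 + 137) = -100*61 = -4*1525 = -6100)
m = -96 (m = -32*(9 - 6) = -32*3 = -4*24 = -96)
Q(o, Z) = -244 - 6100*Z (Q(o, Z) = -6100*Z - 244 = -244 - 6100*Z)
-Q(m, -122) = -(-244 - 6100*(-122)) = -(-244 + 744200) = -1*743956 = -743956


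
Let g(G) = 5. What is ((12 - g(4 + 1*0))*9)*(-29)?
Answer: -1827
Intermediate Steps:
((12 - g(4 + 1*0))*9)*(-29) = ((12 - 1*5)*9)*(-29) = ((12 - 5)*9)*(-29) = (7*9)*(-29) = 63*(-29) = -1827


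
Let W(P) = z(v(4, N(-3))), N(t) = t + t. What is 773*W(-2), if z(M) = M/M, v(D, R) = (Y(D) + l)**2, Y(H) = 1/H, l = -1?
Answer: 773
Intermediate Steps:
N(t) = 2*t
v(D, R) = (-1 + 1/D)**2 (v(D, R) = (1/D - 1)**2 = (-1 + 1/D)**2)
z(M) = 1
W(P) = 1
773*W(-2) = 773*1 = 773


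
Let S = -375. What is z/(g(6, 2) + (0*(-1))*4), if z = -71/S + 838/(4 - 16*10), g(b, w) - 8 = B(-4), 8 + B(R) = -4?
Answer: 16843/13000 ≈ 1.2956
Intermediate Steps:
B(R) = -12 (B(R) = -8 - 4 = -12)
g(b, w) = -4 (g(b, w) = 8 - 12 = -4)
z = -16843/3250 (z = -71/(-375) + 838/(4 - 16*10) = -71*(-1/375) + 838/(4 - 160) = 71/375 + 838/(-156) = 71/375 + 838*(-1/156) = 71/375 - 419/78 = -16843/3250 ≈ -5.1825)
z/(g(6, 2) + (0*(-1))*4) = -16843/3250/(-4 + (0*(-1))*4) = -16843/3250/(-4 + 0*4) = -16843/3250/(-4 + 0) = -16843/3250/(-4) = -1/4*(-16843/3250) = 16843/13000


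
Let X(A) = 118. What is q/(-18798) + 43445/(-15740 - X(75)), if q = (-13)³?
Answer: -5011789/1910889 ≈ -2.6228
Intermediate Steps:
q = -2197
q/(-18798) + 43445/(-15740 - X(75)) = -2197/(-18798) + 43445/(-15740 - 1*118) = -2197*(-1/18798) + 43445/(-15740 - 118) = 169/1446 + 43445/(-15858) = 169/1446 + 43445*(-1/15858) = 169/1446 - 43445/15858 = -5011789/1910889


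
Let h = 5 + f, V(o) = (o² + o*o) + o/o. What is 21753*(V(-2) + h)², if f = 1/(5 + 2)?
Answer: 213201153/49 ≈ 4.3510e+6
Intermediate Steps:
f = ⅐ (f = 1/7 = ⅐ ≈ 0.14286)
V(o) = 1 + 2*o² (V(o) = (o² + o²) + 1 = 2*o² + 1 = 1 + 2*o²)
h = 36/7 (h = 5 + ⅐ = 36/7 ≈ 5.1429)
21753*(V(-2) + h)² = 21753*((1 + 2*(-2)²) + 36/7)² = 21753*((1 + 2*4) + 36/7)² = 21753*((1 + 8) + 36/7)² = 21753*(9 + 36/7)² = 21753*(99/7)² = 21753*(9801/49) = 213201153/49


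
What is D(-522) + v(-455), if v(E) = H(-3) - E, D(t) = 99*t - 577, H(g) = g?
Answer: -51803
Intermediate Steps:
D(t) = -577 + 99*t
v(E) = -3 - E
D(-522) + v(-455) = (-577 + 99*(-522)) + (-3 - 1*(-455)) = (-577 - 51678) + (-3 + 455) = -52255 + 452 = -51803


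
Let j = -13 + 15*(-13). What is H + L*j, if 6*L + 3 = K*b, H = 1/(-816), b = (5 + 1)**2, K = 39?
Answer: -39631489/816 ≈ -48568.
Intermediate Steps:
j = -208 (j = -13 - 195 = -208)
b = 36 (b = 6**2 = 36)
H = -1/816 ≈ -0.0012255
L = 467/2 (L = -1/2 + (39*36)/6 = -1/2 + (1/6)*1404 = -1/2 + 234 = 467/2 ≈ 233.50)
H + L*j = -1/816 + (467/2)*(-208) = -1/816 - 48568 = -39631489/816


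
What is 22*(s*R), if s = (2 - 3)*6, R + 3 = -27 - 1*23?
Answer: 6996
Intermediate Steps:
R = -53 (R = -3 + (-27 - 1*23) = -3 + (-27 - 23) = -3 - 50 = -53)
s = -6 (s = -1*6 = -6)
22*(s*R) = 22*(-6*(-53)) = 22*318 = 6996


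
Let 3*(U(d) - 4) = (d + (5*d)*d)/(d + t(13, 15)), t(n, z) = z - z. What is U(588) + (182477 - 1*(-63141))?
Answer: 739807/3 ≈ 2.4660e+5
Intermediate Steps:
t(n, z) = 0
U(d) = 4 + (d + 5*d**2)/(3*d) (U(d) = 4 + ((d + (5*d)*d)/(d + 0))/3 = 4 + ((d + 5*d**2)/d)/3 = 4 + (d + 5*d**2)/(3*d))
U(588) + (182477 - 1*(-63141)) = (13/3 + (5/3)*588) + (182477 - 1*(-63141)) = (13/3 + 980) + (182477 + 63141) = 2953/3 + 245618 = 739807/3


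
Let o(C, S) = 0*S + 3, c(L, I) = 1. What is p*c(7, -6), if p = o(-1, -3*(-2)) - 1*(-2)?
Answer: 5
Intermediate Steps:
o(C, S) = 3 (o(C, S) = 0 + 3 = 3)
p = 5 (p = 3 - 1*(-2) = 3 + 2 = 5)
p*c(7, -6) = 5*1 = 5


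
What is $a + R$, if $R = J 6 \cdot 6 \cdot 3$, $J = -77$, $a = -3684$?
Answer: $-12000$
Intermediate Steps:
$R = -8316$ ($R = - 77 \cdot 6 \cdot 6 \cdot 3 = - 77 \cdot 36 \cdot 3 = \left(-77\right) 108 = -8316$)
$a + R = -3684 - 8316 = -12000$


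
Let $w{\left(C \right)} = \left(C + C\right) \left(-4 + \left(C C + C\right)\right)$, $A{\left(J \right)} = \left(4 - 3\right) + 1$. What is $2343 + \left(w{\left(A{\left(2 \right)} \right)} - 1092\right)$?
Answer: $1259$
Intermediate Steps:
$A{\left(J \right)} = 2$ ($A{\left(J \right)} = 1 + 1 = 2$)
$w{\left(C \right)} = 2 C \left(-4 + C + C^{2}\right)$ ($w{\left(C \right)} = 2 C \left(-4 + \left(C^{2} + C\right)\right) = 2 C \left(-4 + \left(C + C^{2}\right)\right) = 2 C \left(-4 + C + C^{2}\right)$)
$2343 + \left(w{\left(A{\left(2 \right)} \right)} - 1092\right) = 2343 + \left(2 \cdot 2 \left(-4 + 2 + 2^{2}\right) - 1092\right) = 2343 - \left(1092 - 4 \left(-4 + 2 + 4\right)\right) = 2343 - \left(1092 - 8\right) = 2343 + \left(8 - 1092\right) = 2343 - 1084 = 1259$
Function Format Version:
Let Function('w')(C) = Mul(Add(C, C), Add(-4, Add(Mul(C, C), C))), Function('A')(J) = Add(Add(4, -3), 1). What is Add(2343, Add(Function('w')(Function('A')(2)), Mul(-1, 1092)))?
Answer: 1259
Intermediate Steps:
Function('A')(J) = 2 (Function('A')(J) = Add(1, 1) = 2)
Function('w')(C) = Mul(2, C, Add(-4, C, Pow(C, 2))) (Function('w')(C) = Mul(Mul(2, C), Add(-4, Add(Pow(C, 2), C))) = Mul(Mul(2, C), Add(-4, Add(C, Pow(C, 2)))) = Mul(Mul(2, C), Add(-4, C, Pow(C, 2))) = Mul(2, C, Add(-4, C, Pow(C, 2))))
Add(2343, Add(Function('w')(Function('A')(2)), Mul(-1, 1092))) = Add(2343, Add(Mul(2, 2, Add(-4, 2, Pow(2, 2))), Mul(-1, 1092))) = Add(2343, Add(Mul(2, 2, Add(-4, 2, 4)), -1092)) = Add(2343, Add(Mul(2, 2, 2), -1092)) = Add(2343, Add(8, -1092)) = Add(2343, -1084) = 1259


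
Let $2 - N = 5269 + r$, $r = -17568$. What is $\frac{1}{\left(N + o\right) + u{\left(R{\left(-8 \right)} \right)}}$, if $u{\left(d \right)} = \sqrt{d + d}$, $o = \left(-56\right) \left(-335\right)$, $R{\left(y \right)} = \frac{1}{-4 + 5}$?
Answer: $\frac{31061}{964785719} - \frac{\sqrt{2}}{964785719} \approx 3.2193 \cdot 10^{-5}$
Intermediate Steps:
$R{\left(y \right)} = 1$ ($R{\left(y \right)} = 1^{-1} = 1$)
$N = 12301$ ($N = 2 - \left(5269 - 17568\right) = 2 - -12299 = 2 + 12299 = 12301$)
$o = 18760$
$u{\left(d \right)} = \sqrt{2} \sqrt{d}$ ($u{\left(d \right)} = \sqrt{2 d} = \sqrt{2} \sqrt{d}$)
$\frac{1}{\left(N + o\right) + u{\left(R{\left(-8 \right)} \right)}} = \frac{1}{\left(12301 + 18760\right) + \sqrt{2} \sqrt{1}} = \frac{1}{31061 + \sqrt{2} \cdot 1} = \frac{1}{31061 + \sqrt{2}}$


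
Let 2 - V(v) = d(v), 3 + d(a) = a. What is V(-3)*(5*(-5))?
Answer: -200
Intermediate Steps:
d(a) = -3 + a
V(v) = 5 - v (V(v) = 2 - (-3 + v) = 2 + (3 - v) = 5 - v)
V(-3)*(5*(-5)) = (5 - 1*(-3))*(5*(-5)) = (5 + 3)*(-25) = 8*(-25) = -200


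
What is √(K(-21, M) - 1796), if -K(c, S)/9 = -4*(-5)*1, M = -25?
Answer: 2*I*√494 ≈ 44.452*I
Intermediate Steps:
K(c, S) = -180 (K(c, S) = -9*(-4*(-5)) = -180)
√(K(-21, M) - 1796) = √(-180 - 1796) = √(-1976) = 2*I*√494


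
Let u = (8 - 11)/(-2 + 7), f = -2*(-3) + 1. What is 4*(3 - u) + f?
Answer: 107/5 ≈ 21.400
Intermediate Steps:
f = 7 (f = 6 + 1 = 7)
u = -⅗ (u = -3/5 = -3*⅕ = -⅗ ≈ -0.60000)
4*(3 - u) + f = 4*(3 - 1*(-⅗)) + 7 = 4*(3 + ⅗) + 7 = 4*(18/5) + 7 = 72/5 + 7 = 107/5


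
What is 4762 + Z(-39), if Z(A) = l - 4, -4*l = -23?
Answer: 19055/4 ≈ 4763.8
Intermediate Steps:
l = 23/4 (l = -1/4*(-23) = 23/4 ≈ 5.7500)
Z(A) = 7/4 (Z(A) = 23/4 - 4 = 7/4)
4762 + Z(-39) = 4762 + 7/4 = 19055/4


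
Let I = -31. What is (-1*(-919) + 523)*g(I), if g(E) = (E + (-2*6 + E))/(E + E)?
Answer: 53354/31 ≈ 1721.1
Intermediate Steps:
g(E) = (-12 + 2*E)/(2*E) (g(E) = (E + (-12 + E))/((2*E)) = (-12 + 2*E)*(1/(2*E)) = (-12 + 2*E)/(2*E))
(-1*(-919) + 523)*g(I) = (-1*(-919) + 523)*((-6 - 31)/(-31)) = (919 + 523)*(-1/31*(-37)) = 1442*(37/31) = 53354/31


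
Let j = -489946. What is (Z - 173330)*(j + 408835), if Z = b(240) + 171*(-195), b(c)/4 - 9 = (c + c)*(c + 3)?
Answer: -21082452231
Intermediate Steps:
b(c) = 36 + 8*c*(3 + c) (b(c) = 36 + 4*((c + c)*(c + 3)) = 36 + 4*((2*c)*(3 + c)) = 36 + 4*(2*c*(3 + c)) = 36 + 8*c*(3 + c))
Z = 433251 (Z = (36 + 8*240² + 24*240) + 171*(-195) = (36 + 8*57600 + 5760) - 33345 = (36 + 460800 + 5760) - 33345 = 466596 - 33345 = 433251)
(Z - 173330)*(j + 408835) = (433251 - 173330)*(-489946 + 408835) = 259921*(-81111) = -21082452231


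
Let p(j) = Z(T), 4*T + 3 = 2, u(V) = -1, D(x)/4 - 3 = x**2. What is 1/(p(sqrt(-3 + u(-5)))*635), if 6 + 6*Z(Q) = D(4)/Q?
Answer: -3/98425 ≈ -3.0480e-5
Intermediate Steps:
D(x) = 12 + 4*x**2
T = -1/4 (T = -3/4 + (1/4)*2 = -3/4 + 1/2 = -1/4 ≈ -0.25000)
Z(Q) = -1 + 38/(3*Q) (Z(Q) = -1 + ((12 + 4*4**2)/Q)/6 = -1 + ((12 + 4*16)/Q)/6 = -1 + ((12 + 64)/Q)/6 = -1 + (76/Q)/6 = -1 + 38/(3*Q))
p(j) = -155/3 (p(j) = (38/3 - 1*(-1/4))/(-1/4) = -4*(38/3 + 1/4) = -4*155/12 = -155/3)
1/(p(sqrt(-3 + u(-5)))*635) = 1/(-155/3*635) = -3/155*1/635 = -3/98425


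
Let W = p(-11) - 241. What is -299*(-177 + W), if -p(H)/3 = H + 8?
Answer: 122291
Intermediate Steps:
p(H) = -24 - 3*H (p(H) = -3*(H + 8) = -3*(8 + H) = -24 - 3*H)
W = -232 (W = (-24 - 3*(-11)) - 241 = (-24 + 33) - 241 = 9 - 241 = -232)
-299*(-177 + W) = -299*(-177 - 232) = -299*(-409) = 122291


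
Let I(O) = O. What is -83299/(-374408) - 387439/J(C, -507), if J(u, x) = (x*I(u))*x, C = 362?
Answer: 292540633175/1339973658504 ≈ 0.21832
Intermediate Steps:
J(u, x) = u*x**2 (J(u, x) = (x*u)*x = (u*x)*x = u*x**2)
-83299/(-374408) - 387439/J(C, -507) = -83299/(-374408) - 387439/(362*(-507)**2) = -83299*(-1/374408) - 387439/(362*257049) = 83299/374408 - 387439/93051738 = 83299/374408 - 387439*1/93051738 = 83299/374408 - 29803/7157826 = 292540633175/1339973658504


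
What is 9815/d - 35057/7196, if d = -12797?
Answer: -519253169/92087212 ≈ -5.6387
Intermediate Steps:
9815/d - 35057/7196 = 9815/(-12797) - 35057/7196 = 9815*(-1/12797) - 35057*1/7196 = -9815/12797 - 35057/7196 = -519253169/92087212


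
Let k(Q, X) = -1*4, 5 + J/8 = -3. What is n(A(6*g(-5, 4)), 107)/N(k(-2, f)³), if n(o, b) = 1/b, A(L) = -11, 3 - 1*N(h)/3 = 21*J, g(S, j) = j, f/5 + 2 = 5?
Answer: 1/432387 ≈ 2.3127e-6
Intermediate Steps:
f = 15 (f = -10 + 5*5 = -10 + 25 = 15)
J = -64 (J = -40 + 8*(-3) = -40 - 24 = -64)
k(Q, X) = -4
N(h) = 4041 (N(h) = 9 - 63*(-64) = 9 - 3*(-1344) = 9 + 4032 = 4041)
n(A(6*g(-5, 4)), 107)/N(k(-2, f)³) = 1/(107*4041) = (1/107)*(1/4041) = 1/432387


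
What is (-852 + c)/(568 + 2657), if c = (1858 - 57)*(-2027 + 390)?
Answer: -2949089/3225 ≈ -914.45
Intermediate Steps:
c = -2948237 (c = 1801*(-1637) = -2948237)
(-852 + c)/(568 + 2657) = (-852 - 2948237)/(568 + 2657) = -2949089/3225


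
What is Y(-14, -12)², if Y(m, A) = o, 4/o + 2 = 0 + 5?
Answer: 16/9 ≈ 1.7778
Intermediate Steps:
o = 4/3 (o = 4/(-2 + (0 + 5)) = 4/(-2 + 5) = 4/3 ≈ 1.3333)
Y(m, A) = 4/3
Y(-14, -12)² = (4/3)² = 16/9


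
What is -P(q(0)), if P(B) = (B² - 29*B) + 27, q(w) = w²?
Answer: -27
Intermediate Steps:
P(B) = 27 + B² - 29*B
-P(q(0)) = -(27 + (0²)² - 29*0²) = -(27 + 0² - 29*0) = -(27 + 0 + 0) = -1*27 = -27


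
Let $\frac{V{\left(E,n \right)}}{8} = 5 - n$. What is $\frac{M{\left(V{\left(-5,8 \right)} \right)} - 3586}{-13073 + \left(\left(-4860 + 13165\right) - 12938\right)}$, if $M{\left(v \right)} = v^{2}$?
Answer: $\frac{1505}{8853} \approx 0.17$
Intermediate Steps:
$V{\left(E,n \right)} = 40 - 8 n$ ($V{\left(E,n \right)} = 8 \left(5 - n\right) = 40 - 8 n$)
$\frac{M{\left(V{\left(-5,8 \right)} \right)} - 3586}{-13073 + \left(\left(-4860 + 13165\right) - 12938\right)} = \frac{\left(40 - 64\right)^{2} - 3586}{-13073 + \left(\left(-4860 + 13165\right) - 12938\right)} = \frac{\left(40 - 64\right)^{2} - 3586}{-13073 + \left(8305 - 12938\right)} = \frac{\left(-24\right)^{2} - 3586}{-13073 - 4633} = \frac{576 - 3586}{-17706} = \left(-3010\right) \left(- \frac{1}{17706}\right) = \frac{1505}{8853}$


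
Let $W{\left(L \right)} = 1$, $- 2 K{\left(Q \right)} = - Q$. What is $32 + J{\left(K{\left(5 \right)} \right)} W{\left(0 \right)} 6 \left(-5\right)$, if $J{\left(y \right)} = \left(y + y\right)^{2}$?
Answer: $-718$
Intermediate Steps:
$K{\left(Q \right)} = \frac{Q}{2}$ ($K{\left(Q \right)} = - \frac{\left(-1\right) Q}{2} = \frac{Q}{2}$)
$J{\left(y \right)} = 4 y^{2}$ ($J{\left(y \right)} = \left(2 y\right)^{2} = 4 y^{2}$)
$32 + J{\left(K{\left(5 \right)} \right)} W{\left(0 \right)} 6 \left(-5\right) = 32 + 4 \left(\frac{1}{2} \cdot 5\right)^{2} \cdot 1 \cdot 6 \left(-5\right) = 32 + 4 \left(\frac{5}{2}\right)^{2} \cdot 6 \left(-5\right) = 32 + 4 \cdot \frac{25}{4} \left(-30\right) = 32 + 25 \left(-30\right) = 32 - 750 = -718$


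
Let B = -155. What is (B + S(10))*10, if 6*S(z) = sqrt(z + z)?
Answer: -1550 + 10*sqrt(5)/3 ≈ -1542.5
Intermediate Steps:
S(z) = sqrt(2)*sqrt(z)/6 (S(z) = sqrt(z + z)/6 = sqrt(2*z)/6 = (sqrt(2)*sqrt(z))/6 = sqrt(2)*sqrt(z)/6)
(B + S(10))*10 = (-155 + sqrt(2)*sqrt(10)/6)*10 = (-155 + sqrt(5)/3)*10 = -1550 + 10*sqrt(5)/3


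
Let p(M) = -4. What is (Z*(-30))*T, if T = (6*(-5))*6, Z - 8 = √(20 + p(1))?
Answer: 64800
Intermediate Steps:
Z = 12 (Z = 8 + √(20 - 4) = 8 + √16 = 8 + 4 = 12)
T = -180 (T = -30*6 = -180)
(Z*(-30))*T = (12*(-30))*(-180) = -360*(-180) = 64800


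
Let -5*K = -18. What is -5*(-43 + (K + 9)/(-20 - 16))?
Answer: 867/4 ≈ 216.75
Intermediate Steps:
K = 18/5 (K = -⅕*(-18) = 18/5 ≈ 3.6000)
-5*(-43 + (K + 9)/(-20 - 16)) = -5*(-43 + (18/5 + 9)/(-20 - 16)) = -5*(-43 + (63/5)/(-36)) = -5*(-43 + (63/5)*(-1/36)) = -5*(-43 - 7/20) = -5*(-867/20) = 867/4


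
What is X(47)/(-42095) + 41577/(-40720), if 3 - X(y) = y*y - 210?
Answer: -333781339/342821680 ≈ -0.97363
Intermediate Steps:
X(y) = 213 - y² (X(y) = 3 - (y*y - 210) = 3 - (y² - 210) = 3 - (-210 + y²) = 3 + (210 - y²) = 213 - y²)
X(47)/(-42095) + 41577/(-40720) = (213 - 1*47²)/(-42095) + 41577/(-40720) = (213 - 1*2209)*(-1/42095) + 41577*(-1/40720) = (213 - 2209)*(-1/42095) - 41577/40720 = -1996*(-1/42095) - 41577/40720 = 1996/42095 - 41577/40720 = -333781339/342821680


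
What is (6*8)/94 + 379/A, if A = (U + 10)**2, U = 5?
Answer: 23213/10575 ≈ 2.1951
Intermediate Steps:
A = 225 (A = (5 + 10)**2 = 15**2 = 225)
(6*8)/94 + 379/A = (6*8)/94 + 379/225 = 48*(1/94) + 379*(1/225) = 24/47 + 379/225 = 23213/10575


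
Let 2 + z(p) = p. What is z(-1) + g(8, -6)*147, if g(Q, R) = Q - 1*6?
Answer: 291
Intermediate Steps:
g(Q, R) = -6 + Q (g(Q, R) = Q - 6 = -6 + Q)
z(p) = -2 + p
z(-1) + g(8, -6)*147 = (-2 - 1) + (-6 + 8)*147 = -3 + 2*147 = -3 + 294 = 291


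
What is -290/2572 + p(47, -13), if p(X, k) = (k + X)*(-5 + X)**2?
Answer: 77128991/1286 ≈ 59976.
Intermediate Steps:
p(X, k) = (-5 + X)**2*(X + k) (p(X, k) = (X + k)*(-5 + X)**2 = (-5 + X)**2*(X + k))
-290/2572 + p(47, -13) = -290/2572 + (-5 + 47)**2*(47 - 13) = -290*1/2572 + 42**2*34 = -145/1286 + 1764*34 = -145/1286 + 59976 = 77128991/1286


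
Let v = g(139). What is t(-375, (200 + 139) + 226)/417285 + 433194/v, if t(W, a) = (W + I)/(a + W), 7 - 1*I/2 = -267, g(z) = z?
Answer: 34345418099147/11020496850 ≈ 3116.5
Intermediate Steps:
I = 548 (I = 14 - 2*(-267) = 14 + 534 = 548)
v = 139
t(W, a) = (548 + W)/(W + a) (t(W, a) = (W + 548)/(a + W) = (548 + W)/(W + a))
t(-375, (200 + 139) + 226)/417285 + 433194/v = ((548 - 375)/(-375 + ((200 + 139) + 226)))/417285 + 433194/139 = (173/(-375 + (339 + 226)))*(1/417285) + 433194*(1/139) = (173/(-375 + 565))*(1/417285) + 433194/139 = (173/190)*(1/417285) + 433194/139 = 173/79284150 + 433194/139 = 34345418099147/11020496850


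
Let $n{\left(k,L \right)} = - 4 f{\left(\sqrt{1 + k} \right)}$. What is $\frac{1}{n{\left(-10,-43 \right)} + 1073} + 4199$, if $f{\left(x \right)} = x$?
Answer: $\frac{4835036200}{1151473} + \frac{12 i}{1151473} \approx 4199.0 + 1.0421 \cdot 10^{-5} i$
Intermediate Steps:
$n{\left(k,L \right)} = - 4 \sqrt{1 + k}$
$\frac{1}{n{\left(-10,-43 \right)} + 1073} + 4199 = \frac{1}{- 4 \sqrt{1 - 10} + 1073} + 4199 = \frac{1}{- 4 \sqrt{-9} + 1073} + 4199 = \frac{1}{- 4 \cdot 3 i + 1073} + 4199 = \frac{1}{- 12 i + 1073} + 4199 = \frac{1}{1073 - 12 i} + 4199 = \frac{1073 + 12 i}{1151473} + 4199 = 4199 + \frac{1073 + 12 i}{1151473}$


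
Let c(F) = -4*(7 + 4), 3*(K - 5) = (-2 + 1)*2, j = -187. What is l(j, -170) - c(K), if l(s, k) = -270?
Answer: -226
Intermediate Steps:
K = 13/3 (K = 5 + ((-2 + 1)*2)/3 = 5 + (-1*2)/3 = 5 + (1/3)*(-2) = 5 - 2/3 = 13/3 ≈ 4.3333)
c(F) = -44 (c(F) = -4*11 = -44)
l(j, -170) - c(K) = -270 - 1*(-44) = -270 + 44 = -226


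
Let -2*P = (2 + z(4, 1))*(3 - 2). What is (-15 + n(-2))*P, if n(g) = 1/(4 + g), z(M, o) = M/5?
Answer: 203/10 ≈ 20.300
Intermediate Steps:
z(M, o) = M/5 (z(M, o) = M*(1/5) = M/5)
P = -7/5 (P = -(2 + (1/5)*4)*(3 - 2)/2 = -(2 + 4/5)/2 = -7/5 ≈ -1.4000)
(-15 + n(-2))*P = (-15 + 1/(4 - 2))*(-7/5) = (-15 + 1/2)*(-7/5) = -29/2*(-7/5) = 203/10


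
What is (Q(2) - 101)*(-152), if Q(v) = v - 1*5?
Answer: 15808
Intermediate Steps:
Q(v) = -5 + v (Q(v) = v - 5 = -5 + v)
(Q(2) - 101)*(-152) = ((-5 + 2) - 101)*(-152) = (-3 - 101)*(-152) = -104*(-152) = 15808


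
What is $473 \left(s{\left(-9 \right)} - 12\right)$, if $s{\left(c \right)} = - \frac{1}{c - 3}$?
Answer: $- \frac{67639}{12} \approx -5636.6$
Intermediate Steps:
$s{\left(c \right)} = - \frac{1}{-3 + c}$ ($s{\left(c \right)} = - \frac{1}{c - 3} = - \frac{1}{-3 + c}$)
$473 \left(s{\left(-9 \right)} - 12\right) = 473 \left(- \frac{1}{-3 - 9} - 12\right) = 473 \left(- \frac{1}{-12} - 12\right) = 473 \left(\left(-1\right) \left(- \frac{1}{12}\right) - 12\right) = 473 \left(\frac{1}{12} - 12\right) = 473 \left(- \frac{143}{12}\right) = - \frac{67639}{12}$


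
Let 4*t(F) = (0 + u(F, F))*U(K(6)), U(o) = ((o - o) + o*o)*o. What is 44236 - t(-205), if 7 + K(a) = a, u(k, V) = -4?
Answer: 44235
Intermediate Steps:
K(a) = -7 + a
U(o) = o³ (U(o) = (0 + o²)*o = o²*o = o³)
t(F) = 1 (t(F) = ((0 - 4)*(-7 + 6)³)/4 = (-4*(-1)³)/4 = (-4*(-1))/4 = (¼)*4 = 1)
44236 - t(-205) = 44236 - 1*1 = 44236 - 1 = 44235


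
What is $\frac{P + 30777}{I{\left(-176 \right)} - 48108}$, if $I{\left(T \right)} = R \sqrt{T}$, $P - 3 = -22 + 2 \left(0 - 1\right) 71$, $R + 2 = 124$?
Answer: $- \frac{92054658}{144812453} - \frac{933788 i \sqrt{11}}{144812453} \approx -0.63568 - 0.021386 i$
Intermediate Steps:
$R = 122$ ($R = -2 + 124 = 122$)
$P = -161$ ($P = 3 + \left(-22 + 2 \left(0 - 1\right) 71\right) = 3 + \left(-22 + 2 \left(-1\right) 71\right) = 3 - 164 = -161$)
$I{\left(T \right)} = 122 \sqrt{T}$
$\frac{P + 30777}{I{\left(-176 \right)} - 48108} = \frac{-161 + 30777}{122 \sqrt{-176} - 48108} = \frac{30616}{122 \cdot 4 i \sqrt{11} - 48108} = \frac{30616}{488 i \sqrt{11} - 48108} = \frac{30616}{-48108 + 488 i \sqrt{11}}$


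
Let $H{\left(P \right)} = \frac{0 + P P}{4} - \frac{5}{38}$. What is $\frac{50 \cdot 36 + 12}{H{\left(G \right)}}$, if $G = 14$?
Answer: $\frac{22952}{619} \approx 37.079$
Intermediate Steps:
$H{\left(P \right)} = - \frac{5}{38} + \frac{P^{2}}{4}$ ($H{\left(P \right)} = \left(0 + P^{2}\right) \frac{1}{4} - \frac{5}{38} = P^{2} \cdot \frac{1}{4} - \frac{5}{38} = \frac{P^{2}}{4} - \frac{5}{38} = - \frac{5}{38} + \frac{P^{2}}{4}$)
$\frac{50 \cdot 36 + 12}{H{\left(G \right)}} = \frac{50 \cdot 36 + 12}{- \frac{5}{38} + \frac{14^{2}}{4}} = \frac{1800 + 12}{- \frac{5}{38} + \frac{1}{4} \cdot 196} = \frac{1812}{- \frac{5}{38} + 49} = \frac{1812}{\frac{1857}{38}} = 1812 \cdot \frac{38}{1857} = \frac{22952}{619}$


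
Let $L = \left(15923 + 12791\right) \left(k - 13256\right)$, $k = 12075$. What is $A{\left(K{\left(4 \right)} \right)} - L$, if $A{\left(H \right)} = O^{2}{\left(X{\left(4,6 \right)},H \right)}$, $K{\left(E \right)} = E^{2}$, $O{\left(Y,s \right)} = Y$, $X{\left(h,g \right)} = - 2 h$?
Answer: $33911298$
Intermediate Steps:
$A{\left(H \right)} = 64$ ($A{\left(H \right)} = \left(\left(-2\right) 4\right)^{2} = \left(-8\right)^{2} = 64$)
$L = -33911234$ ($L = \left(15923 + 12791\right) \left(12075 - 13256\right) = 28714 \left(-1181\right) = -33911234$)
$A{\left(K{\left(4 \right)} \right)} - L = 64 - -33911234 = 64 + 33911234 = 33911298$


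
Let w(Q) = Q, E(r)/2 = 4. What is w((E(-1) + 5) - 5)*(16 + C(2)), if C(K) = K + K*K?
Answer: 176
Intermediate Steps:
E(r) = 8 (E(r) = 2*4 = 8)
C(K) = K + K²
w((E(-1) + 5) - 5)*(16 + C(2)) = ((8 + 5) - 5)*(16 + 2*(1 + 2)) = (13 - 5)*(16 + 2*3) = 8*(16 + 6) = 8*22 = 176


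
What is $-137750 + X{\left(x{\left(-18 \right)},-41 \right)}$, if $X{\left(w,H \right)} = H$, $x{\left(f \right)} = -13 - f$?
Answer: $-137791$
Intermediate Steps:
$-137750 + X{\left(x{\left(-18 \right)},-41 \right)} = -137750 - 41 = -137791$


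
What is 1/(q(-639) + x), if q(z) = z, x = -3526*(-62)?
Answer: 1/217973 ≈ 4.5877e-6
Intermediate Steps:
x = 218612
1/(q(-639) + x) = 1/(-639 + 218612) = 1/217973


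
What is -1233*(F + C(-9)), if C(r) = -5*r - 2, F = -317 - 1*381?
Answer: 807615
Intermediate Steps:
F = -698 (F = -317 - 381 = -698)
C(r) = -2 - 5*r
-1233*(F + C(-9)) = -1233*(-698 + (-2 - 5*(-9))) = -1233*(-698 + (-2 + 45)) = -1233*(-698 + 43) = -1233*(-655) = 807615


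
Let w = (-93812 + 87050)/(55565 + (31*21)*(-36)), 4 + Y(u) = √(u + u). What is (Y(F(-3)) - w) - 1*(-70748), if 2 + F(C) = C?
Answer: 2272940738/32129 + I*√10 ≈ 70744.0 + 3.1623*I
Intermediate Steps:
F(C) = -2 + C
Y(u) = -4 + √2*√u (Y(u) = -4 + √(u + u) = -4 + √(2*u) = -4 + √2*√u)
w = -6762/32129 (w = -6762/(55565 + 651*(-36)) = -6762/(55565 - 23436) = -6762/32129 ≈ -0.21046)
(Y(F(-3)) - w) - 1*(-70748) = ((-4 + √2*√(-2 - 3)) - 1*(-6762/32129)) - 1*(-70748) = ((-4 + √2*√(-5)) + 6762/32129) + 70748 = ((-4 + √2*(I*√5)) + 6762/32129) + 70748 = ((-4 + I*√10) + 6762/32129) + 70748 = (-121754/32129 + I*√10) + 70748 = 2272940738/32129 + I*√10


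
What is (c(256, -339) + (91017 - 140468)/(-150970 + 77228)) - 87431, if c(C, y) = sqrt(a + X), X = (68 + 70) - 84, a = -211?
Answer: -6447287351/73742 + I*sqrt(157) ≈ -87430.0 + 12.53*I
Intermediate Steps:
X = 54 (X = 138 - 84 = 54)
c(C, y) = I*sqrt(157) (c(C, y) = sqrt(-211 + 54) = sqrt(-157) = I*sqrt(157))
(c(256, -339) + (91017 - 140468)/(-150970 + 77228)) - 87431 = (I*sqrt(157) + (91017 - 140468)/(-150970 + 77228)) - 87431 = (I*sqrt(157) - 49451/(-73742)) - 87431 = (I*sqrt(157) - 49451*(-1/73742)) - 87431 = (I*sqrt(157) + 49451/73742) - 87431 = (49451/73742 + I*sqrt(157)) - 87431 = -6447287351/73742 + I*sqrt(157)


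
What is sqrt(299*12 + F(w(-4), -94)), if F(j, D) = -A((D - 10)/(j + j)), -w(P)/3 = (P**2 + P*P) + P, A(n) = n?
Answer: sqrt(1582035)/21 ≈ 59.895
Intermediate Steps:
w(P) = -6*P**2 - 3*P (w(P) = -3*((P**2 + P*P) + P) = -3*((P**2 + P**2) + P) = -3*(2*P**2 + P) = -3*(P + 2*P**2) = -6*P**2 - 3*P)
F(j, D) = -(-10 + D)/(2*j) (F(j, D) = -(D - 10)/(j + j) = -(-10 + D)/(2*j))
sqrt(299*12 + F(w(-4), -94)) = sqrt(299*12 + (10 - 1*(-94))/(2*((-3*(-4)*(1 + 2*(-4)))))) = sqrt(3588 + (10 + 94)/(2*((-3*(-4)*(1 - 8))))) = sqrt(3588 + (1/2)*104/(-3*(-4)*(-7))) = sqrt(3588 + (1/2)*104/(-84)) = sqrt(3588 + (1/2)*(-1/84)*104) = sqrt(3588 - 13/21) = sqrt(75335/21) = sqrt(1582035)/21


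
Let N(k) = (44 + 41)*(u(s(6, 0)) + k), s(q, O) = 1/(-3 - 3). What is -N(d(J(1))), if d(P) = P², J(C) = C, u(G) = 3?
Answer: -340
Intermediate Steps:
s(q, O) = -⅙ (s(q, O) = 1/(-6) = -⅙)
N(k) = 255 + 85*k (N(k) = (44 + 41)*(3 + k) = 85*(3 + k) = 255 + 85*k)
-N(d(J(1))) = -(255 + 85*1²) = -(255 + 85*1) = -(255 + 85) = -1*340 = -340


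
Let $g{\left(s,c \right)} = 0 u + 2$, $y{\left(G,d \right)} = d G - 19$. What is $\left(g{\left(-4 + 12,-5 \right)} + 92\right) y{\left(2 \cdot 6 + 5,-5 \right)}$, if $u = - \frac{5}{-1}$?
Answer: $-9776$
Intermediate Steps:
$u = 5$ ($u = \left(-5\right) \left(-1\right) = 5$)
$y{\left(G,d \right)} = -19 + G d$ ($y{\left(G,d \right)} = G d - 19 = -19 + G d$)
$g{\left(s,c \right)} = 2$ ($g{\left(s,c \right)} = 0 \cdot 5 + 2 = 0 + 2 = 2$)
$\left(g{\left(-4 + 12,-5 \right)} + 92\right) y{\left(2 \cdot 6 + 5,-5 \right)} = \left(2 + 92\right) \left(-19 + \left(2 \cdot 6 + 5\right) \left(-5\right)\right) = 94 \left(-19 + \left(12 + 5\right) \left(-5\right)\right) = 94 \left(-19 + 17 \left(-5\right)\right) = 94 \left(-19 - 85\right) = 94 \left(-104\right) = -9776$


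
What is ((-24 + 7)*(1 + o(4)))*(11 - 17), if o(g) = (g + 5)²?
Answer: 8364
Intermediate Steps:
o(g) = (5 + g)²
((-24 + 7)*(1 + o(4)))*(11 - 17) = ((-24 + 7)*(1 + (5 + 4)²))*(11 - 17) = -17*(1 + 9²)*(-6) = -17*(1 + 81)*(-6) = -17*82*(-6) = -1394*(-6) = 8364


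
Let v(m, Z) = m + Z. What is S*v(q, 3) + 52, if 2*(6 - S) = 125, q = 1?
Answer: -174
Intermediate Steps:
S = -113/2 (S = 6 - 1/2*125 = 6 - 125/2 = -113/2 ≈ -56.500)
v(m, Z) = Z + m
S*v(q, 3) + 52 = -113*(3 + 1)/2 + 52 = -113/2*4 + 52 = -226 + 52 = -174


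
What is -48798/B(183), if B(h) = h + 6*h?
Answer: -16266/427 ≈ -38.094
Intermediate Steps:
B(h) = 7*h
-48798/B(183) = -48798/(7*183) = -48798/1281 = -48798*1/1281 = -16266/427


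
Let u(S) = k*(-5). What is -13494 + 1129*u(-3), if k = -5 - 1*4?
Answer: 37311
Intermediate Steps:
k = -9 (k = -5 - 4 = -9)
u(S) = 45 (u(S) = -9*(-5) = 45)
-13494 + 1129*u(-3) = -13494 + 1129*45 = -13494 + 50805 = 37311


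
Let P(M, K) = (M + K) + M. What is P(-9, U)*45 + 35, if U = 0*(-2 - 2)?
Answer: -775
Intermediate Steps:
U = 0 (U = 0*(-4) = 0)
P(M, K) = K + 2*M (P(M, K) = (K + M) + M = K + 2*M)
P(-9, U)*45 + 35 = (0 + 2*(-9))*45 + 35 = (0 - 18)*45 + 35 = -18*45 + 35 = -810 + 35 = -775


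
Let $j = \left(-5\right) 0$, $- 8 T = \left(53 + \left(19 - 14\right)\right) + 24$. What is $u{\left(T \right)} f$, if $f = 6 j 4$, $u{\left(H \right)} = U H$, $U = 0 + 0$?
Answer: $0$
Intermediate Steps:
$T = - \frac{41}{4}$ ($T = - \frac{\left(53 + \left(19 - 14\right)\right) + 24}{8} = - \frac{\left(53 + 5\right) + 24}{8} = - \frac{58 + 24}{8} = \left(- \frac{1}{8}\right) 82 = - \frac{41}{4} \approx -10.25$)
$U = 0$
$j = 0$
$u{\left(H \right)} = 0$ ($u{\left(H \right)} = 0 H = 0$)
$f = 0$ ($f = 6 \cdot 0 \cdot 4 = 0 \cdot 4 = 0$)
$u{\left(T \right)} f = 0 \cdot 0 = 0$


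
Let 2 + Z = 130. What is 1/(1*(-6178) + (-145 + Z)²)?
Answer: -1/5889 ≈ -0.00016981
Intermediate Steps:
Z = 128 (Z = -2 + 130 = 128)
1/(1*(-6178) + (-145 + Z)²) = 1/(1*(-6178) + (-145 + 128)²) = 1/(-6178 + (-17)²) = 1/(-6178 + 289) = 1/(-5889) = -1/5889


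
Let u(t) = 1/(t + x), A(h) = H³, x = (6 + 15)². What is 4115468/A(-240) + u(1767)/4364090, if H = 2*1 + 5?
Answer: 5665183174145329/472159625280 ≈ 11998.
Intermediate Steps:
x = 441 (x = 21² = 441)
H = 7 (H = 2 + 5 = 7)
A(h) = 343 (A(h) = 7³ = 343)
u(t) = 1/(441 + t) (u(t) = 1/(t + 441) = 1/(441 + t))
4115468/A(-240) + u(1767)/4364090 = 4115468/343 + 1/((441 + 1767)*4364090) = 4115468*(1/343) + (1/4364090)/2208 = 587924/49 + (1/2208)*(1/4364090) = 587924/49 + 1/9635910720 = 5665183174145329/472159625280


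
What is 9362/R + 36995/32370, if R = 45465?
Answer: 132335041/98113470 ≈ 1.3488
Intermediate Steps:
9362/R + 36995/32370 = 9362/45465 + 36995/32370 = 9362*(1/45465) + 36995*(1/32370) = 9362/45465 + 7399/6474 = 132335041/98113470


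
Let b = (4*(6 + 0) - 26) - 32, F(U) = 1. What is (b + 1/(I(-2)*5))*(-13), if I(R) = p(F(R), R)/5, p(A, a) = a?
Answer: 897/2 ≈ 448.50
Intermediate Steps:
I(R) = R/5
b = -34 (b = (4*6 - 26) - 32 = (24 - 26) - 32 = -2 - 32 = -34)
(b + 1/(I(-2)*5))*(-13) = (-34 + 1/(((⅕)*(-2))*5))*(-13) = (-34 + 1/(-⅖*5))*(-13) = (-34 + 1/(-2))*(-13) = (-34 - ½)*(-13) = -69/2*(-13) = 897/2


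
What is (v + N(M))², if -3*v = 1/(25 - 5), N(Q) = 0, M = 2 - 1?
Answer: 1/3600 ≈ 0.00027778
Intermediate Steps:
M = 1
v = -1/60 (v = -1/(3*(25 - 5)) = -⅓/20 = -⅓*1/20 = -1/60 ≈ -0.016667)
(v + N(M))² = (-1/60 + 0)² = (-1/60)² = 1/3600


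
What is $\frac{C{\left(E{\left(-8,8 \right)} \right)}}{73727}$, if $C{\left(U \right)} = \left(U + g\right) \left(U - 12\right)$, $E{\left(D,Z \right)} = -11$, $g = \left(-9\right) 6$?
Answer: $\frac{1495}{73727} \approx 0.020278$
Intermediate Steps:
$g = -54$
$C{\left(U \right)} = \left(-54 + U\right) \left(-12 + U\right)$ ($C{\left(U \right)} = \left(U - 54\right) \left(U - 12\right) = \left(-54 + U\right) \left(-12 + U\right)$)
$\frac{C{\left(E{\left(-8,8 \right)} \right)}}{73727} = \frac{648 + \left(-11\right)^{2} - -726}{73727} = \left(648 + 121 + 726\right) \frac{1}{73727} = 1495 \cdot \frac{1}{73727} = \frac{1495}{73727}$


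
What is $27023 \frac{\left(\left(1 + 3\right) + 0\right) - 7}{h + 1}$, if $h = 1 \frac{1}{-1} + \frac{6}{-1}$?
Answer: $\frac{27023}{2} \approx 13512.0$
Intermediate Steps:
$h = -7$ ($h = 1 \left(-1\right) + 6 \left(-1\right) = -1 - 6 = -7$)
$27023 \frac{\left(\left(1 + 3\right) + 0\right) - 7}{h + 1} = 27023 \frac{\left(\left(1 + 3\right) + 0\right) - 7}{-7 + 1} = 27023 \frac{\left(4 + 0\right) - 7}{-6} = 27023 \left(4 - 7\right) \left(- \frac{1}{6}\right) = 27023 \left(\left(-3\right) \left(- \frac{1}{6}\right)\right) = 27023 \cdot \frac{1}{2} = \frac{27023}{2}$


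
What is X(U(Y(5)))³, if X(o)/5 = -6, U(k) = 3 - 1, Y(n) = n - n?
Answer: -27000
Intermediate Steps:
Y(n) = 0
U(k) = 2
X(o) = -30 (X(o) = 5*(-6) = -30)
X(U(Y(5)))³ = (-30)³ = -27000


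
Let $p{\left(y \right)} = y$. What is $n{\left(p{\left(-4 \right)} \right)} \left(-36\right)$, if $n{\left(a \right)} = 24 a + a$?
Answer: $3600$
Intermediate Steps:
$n{\left(a \right)} = 25 a$
$n{\left(p{\left(-4 \right)} \right)} \left(-36\right) = 25 \left(-4\right) \left(-36\right) = \left(-100\right) \left(-36\right) = 3600$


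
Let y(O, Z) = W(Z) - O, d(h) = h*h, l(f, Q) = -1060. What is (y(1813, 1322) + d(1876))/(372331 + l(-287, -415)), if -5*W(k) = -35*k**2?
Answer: 15751351/371271 ≈ 42.425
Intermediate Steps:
W(k) = 7*k**2 (W(k) = -(-7)*k**2 = 7*k**2)
d(h) = h**2
y(O, Z) = -O + 7*Z**2 (y(O, Z) = 7*Z**2 - O = -O + 7*Z**2)
(y(1813, 1322) + d(1876))/(372331 + l(-287, -415)) = ((-1*1813 + 7*1322**2) + 1876**2)/(372331 - 1060) = ((-1813 + 7*1747684) + 3519376)/371271 = ((-1813 + 12233788) + 3519376)*(1/371271) = (12231975 + 3519376)*(1/371271) = 15751351*(1/371271) = 15751351/371271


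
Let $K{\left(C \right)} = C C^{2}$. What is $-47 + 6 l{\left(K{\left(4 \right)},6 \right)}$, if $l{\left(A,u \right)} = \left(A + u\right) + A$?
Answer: $757$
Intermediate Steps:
$K{\left(C \right)} = C^{3}$
$l{\left(A,u \right)} = u + 2 A$
$-47 + 6 l{\left(K{\left(4 \right)},6 \right)} = -47 + 6 \left(6 + 2 \cdot 4^{3}\right) = -47 + 6 \left(6 + 2 \cdot 64\right) = -47 + 6 \left(6 + 128\right) = -47 + 6 \cdot 134 = -47 + 804 = 757$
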